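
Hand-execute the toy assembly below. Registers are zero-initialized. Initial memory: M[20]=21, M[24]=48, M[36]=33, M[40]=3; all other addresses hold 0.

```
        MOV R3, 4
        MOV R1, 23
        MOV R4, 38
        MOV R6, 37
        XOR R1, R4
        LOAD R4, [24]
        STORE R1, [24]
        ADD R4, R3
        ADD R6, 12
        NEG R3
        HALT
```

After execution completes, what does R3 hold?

-4

MOV R3, 4 → R3=4
MOV R1, 23 → R1=23
MOV R4, 38 → R4=38
MOV R6, 37 → R6=37
XOR R1, R4 → R1=23^38=49
LOAD R4, [24] → R4=M[24]=48
STORE R1, [24] → M[24]=49
ADD R4, R3 → R4=48+4=52
ADD R6, 12 → R6=37+12=49
NEG R3 → R3=-(4)=-4
halt.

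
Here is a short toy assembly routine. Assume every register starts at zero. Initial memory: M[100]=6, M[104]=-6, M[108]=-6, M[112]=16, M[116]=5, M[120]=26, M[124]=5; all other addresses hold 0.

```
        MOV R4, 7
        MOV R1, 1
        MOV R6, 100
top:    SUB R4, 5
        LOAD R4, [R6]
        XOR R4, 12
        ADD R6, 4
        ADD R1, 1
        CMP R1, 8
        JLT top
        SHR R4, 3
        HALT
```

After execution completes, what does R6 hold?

128

R4=7
R1=1
R6=100
R4=7-5=2
R4=M[100]=6
R4=6^12=10
R6=100+4=104
R1=1+1=2
CMP R1, 8  (cmp 2,8)
JLT top: taken
R4=10-5=5
R4=M[104]=-6
R4=(-6)^12=-10
R6=104+4=108
R1=2+1=3
CMP R1, 8  (cmp 3,8)
JLT top: taken
R4=(-10)-5=-15
R4=M[108]=-6
R4=(-6)^12=-10
R6=108+4=112
R1=3+1=4
CMP R1, 8  (cmp 4,8)
JLT top: taken
R4=(-10)-5=-15
R4=M[112]=16
R4=16^12=28
R6=112+4=116
R1=4+1=5
CMP R1, 8  (cmp 5,8)
JLT top: taken
R4=28-5=23
R4=M[116]=5
R4=5^12=9
R6=116+4=120
R1=5+1=6
CMP R1, 8  (cmp 6,8)
JLT top: taken
R4=9-5=4
R4=M[120]=26
R4=26^12=22
R6=120+4=124
R1=6+1=7
CMP R1, 8  (cmp 7,8)
JLT top: taken
R4=22-5=17
R4=M[124]=5
R4=5^12=9
R6=124+4=128
R1=7+1=8
CMP R1, 8  (cmp 8,8)
JLT top: not taken
R4=9>>3=1
halt.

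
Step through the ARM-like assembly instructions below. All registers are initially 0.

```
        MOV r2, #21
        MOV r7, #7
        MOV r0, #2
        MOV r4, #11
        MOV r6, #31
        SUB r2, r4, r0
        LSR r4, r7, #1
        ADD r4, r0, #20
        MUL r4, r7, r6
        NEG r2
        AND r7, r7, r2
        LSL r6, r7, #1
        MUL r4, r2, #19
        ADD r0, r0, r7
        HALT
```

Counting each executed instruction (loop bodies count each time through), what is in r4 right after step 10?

MOV r2, #21 → r2=21
MOV r7, #7 → r7=7
MOV r0, #2 → r0=2
MOV r4, #11 → r4=11
MOV r6, #31 → r6=31
SUB r2, r4, r0 → r2=11-2=9
LSR r4, r7, #1 → r4=7>>1=3
ADD r4, r0, #20 → r4=2+20=22
MUL r4, r7, r6 → r4=7*31=217
NEG r2 → r2=-(9)=-9
After step 10: r4 = 217.

217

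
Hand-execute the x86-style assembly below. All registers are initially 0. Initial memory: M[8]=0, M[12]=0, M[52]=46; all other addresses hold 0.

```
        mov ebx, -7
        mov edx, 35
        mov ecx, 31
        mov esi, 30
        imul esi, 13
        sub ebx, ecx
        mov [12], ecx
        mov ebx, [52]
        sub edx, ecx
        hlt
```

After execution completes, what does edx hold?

mov ebx, -7 → ebx=-7
mov edx, 35 → edx=35
mov ecx, 31 → ecx=31
mov esi, 30 → esi=30
imul esi, 13 → esi=30*13=390
sub ebx, ecx → ebx=(-7)-31=-38
mov [12], ecx → M[12]=31
mov ebx, [52] → ebx=M[52]=46
sub edx, ecx → edx=35-31=4
halt.

4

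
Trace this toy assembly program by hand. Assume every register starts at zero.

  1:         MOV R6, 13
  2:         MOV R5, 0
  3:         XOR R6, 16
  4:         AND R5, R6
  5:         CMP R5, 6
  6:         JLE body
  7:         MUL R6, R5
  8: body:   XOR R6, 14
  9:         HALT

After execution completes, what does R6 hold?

19

MOV R6, 13 → R6=13
MOV R5, 0 → R5=0
XOR R6, 16 → R6=13^16=29
AND R5, R6 → R5=0&29=0
CMP R5, 6  (cmp 0,6)
JLE body: taken
XOR R6, 14 → R6=29^14=19
halt.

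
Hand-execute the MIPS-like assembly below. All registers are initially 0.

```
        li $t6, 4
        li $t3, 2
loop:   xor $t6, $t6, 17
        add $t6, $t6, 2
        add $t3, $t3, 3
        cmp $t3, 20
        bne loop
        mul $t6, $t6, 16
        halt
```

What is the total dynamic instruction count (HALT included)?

li $t6, 4 → $t6=4
li $t3, 2 → $t3=2
xor $t6, $t6, 17 → $t6=4^17=21
add $t6, $t6, 2 → $t6=21+2=23
add $t3, $t3, 3 → $t3=2+3=5
cmp $t3, 20  (cmp 5,20)
bne loop: taken
xor $t6, $t6, 17 → $t6=23^17=6
add $t6, $t6, 2 → $t6=6+2=8
add $t3, $t3, 3 → $t3=5+3=8
cmp $t3, 20  (cmp 8,20)
bne loop: taken
xor $t6, $t6, 17 → $t6=8^17=25
add $t6, $t6, 2 → $t6=25+2=27
add $t3, $t3, 3 → $t3=8+3=11
cmp $t3, 20  (cmp 11,20)
bne loop: taken
xor $t6, $t6, 17 → $t6=27^17=10
add $t6, $t6, 2 → $t6=10+2=12
add $t3, $t3, 3 → $t3=11+3=14
cmp $t3, 20  (cmp 14,20)
bne loop: taken
xor $t6, $t6, 17 → $t6=12^17=29
add $t6, $t6, 2 → $t6=29+2=31
add $t3, $t3, 3 → $t3=14+3=17
cmp $t3, 20  (cmp 17,20)
bne loop: taken
xor $t6, $t6, 17 → $t6=31^17=14
add $t6, $t6, 2 → $t6=14+2=16
add $t3, $t3, 3 → $t3=17+3=20
cmp $t3, 20  (cmp 20,20)
bne loop: not taken
mul $t6, $t6, 16 → $t6=16*16=256
halt.
Total executed instructions: 34.

34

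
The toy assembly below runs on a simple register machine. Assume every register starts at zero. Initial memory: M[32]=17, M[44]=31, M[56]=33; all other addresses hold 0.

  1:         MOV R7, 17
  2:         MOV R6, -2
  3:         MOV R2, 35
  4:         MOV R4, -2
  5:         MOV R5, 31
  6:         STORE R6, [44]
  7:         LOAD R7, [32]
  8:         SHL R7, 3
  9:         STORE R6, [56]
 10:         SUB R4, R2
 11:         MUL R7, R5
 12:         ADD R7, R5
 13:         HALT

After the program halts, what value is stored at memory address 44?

-2

MOV R7, 17 → R7=17
MOV R6, -2 → R6=-2
MOV R2, 35 → R2=35
MOV R4, -2 → R4=-2
MOV R5, 31 → R5=31
STORE R6, [44] → M[44]=-2
LOAD R7, [32] → R7=M[32]=17
SHL R7, 3 → R7=17<<3=136
STORE R6, [56] → M[56]=-2
SUB R4, R2 → R4=(-2)-35=-37
MUL R7, R5 → R7=136*31=4216
ADD R7, R5 → R7=4216+31=4247
halt.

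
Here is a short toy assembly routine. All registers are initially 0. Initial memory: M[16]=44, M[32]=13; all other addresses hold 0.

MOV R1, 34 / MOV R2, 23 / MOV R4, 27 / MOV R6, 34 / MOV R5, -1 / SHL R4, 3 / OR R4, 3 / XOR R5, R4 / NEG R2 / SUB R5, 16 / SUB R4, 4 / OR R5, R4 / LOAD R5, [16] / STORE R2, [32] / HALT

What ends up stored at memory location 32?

R1=34
R2=23
R4=27
R6=34
R5=-1
R4=27<<3=216
R4=216|3=219
R5=(-1)^219=-220
R2=-(23)=-23
R5=(-220)-16=-236
R4=219-4=215
R5=(-236)|215=-41
R5=M[16]=44
STORE R2, [32] → M[32]=-23
halt.

-23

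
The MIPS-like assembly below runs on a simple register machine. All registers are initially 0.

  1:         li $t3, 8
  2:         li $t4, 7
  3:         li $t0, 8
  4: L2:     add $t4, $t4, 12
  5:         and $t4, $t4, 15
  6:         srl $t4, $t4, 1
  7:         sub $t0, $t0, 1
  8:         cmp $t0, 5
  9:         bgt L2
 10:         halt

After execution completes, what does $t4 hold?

li $t3, 8 → $t3=8
li $t4, 7 → $t4=7
li $t0, 8 → $t0=8
add $t4, $t4, 12 → $t4=7+12=19
and $t4, $t4, 15 → $t4=19&15=3
srl $t4, $t4, 1 → $t4=3>>1=1
sub $t0, $t0, 1 → $t0=8-1=7
cmp $t0, 5  (cmp 7,5)
bgt L2: taken
add $t4, $t4, 12 → $t4=1+12=13
and $t4, $t4, 15 → $t4=13&15=13
srl $t4, $t4, 1 → $t4=13>>1=6
sub $t0, $t0, 1 → $t0=7-1=6
cmp $t0, 5  (cmp 6,5)
bgt L2: taken
add $t4, $t4, 12 → $t4=6+12=18
and $t4, $t4, 15 → $t4=18&15=2
srl $t4, $t4, 1 → $t4=2>>1=1
sub $t0, $t0, 1 → $t0=6-1=5
cmp $t0, 5  (cmp 5,5)
bgt L2: not taken
halt.

1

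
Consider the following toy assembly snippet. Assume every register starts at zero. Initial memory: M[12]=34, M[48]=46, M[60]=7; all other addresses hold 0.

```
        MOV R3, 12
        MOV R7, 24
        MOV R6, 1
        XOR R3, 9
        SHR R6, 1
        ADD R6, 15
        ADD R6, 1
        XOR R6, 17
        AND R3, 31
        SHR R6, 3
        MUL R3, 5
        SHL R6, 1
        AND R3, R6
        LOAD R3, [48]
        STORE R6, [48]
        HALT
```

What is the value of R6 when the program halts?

0

MOV R3, 12 → R3=12
MOV R7, 24 → R7=24
MOV R6, 1 → R6=1
XOR R3, 9 → R3=12^9=5
SHR R6, 1 → R6=1>>1=0
ADD R6, 15 → R6=0+15=15
ADD R6, 1 → R6=15+1=16
XOR R6, 17 → R6=16^17=1
AND R3, 31 → R3=5&31=5
SHR R6, 3 → R6=1>>3=0
MUL R3, 5 → R3=5*5=25
SHL R6, 1 → R6=0<<1=0
AND R3, R6 → R3=25&0=0
LOAD R3, [48] → R3=M[48]=46
STORE R6, [48] → M[48]=0
halt.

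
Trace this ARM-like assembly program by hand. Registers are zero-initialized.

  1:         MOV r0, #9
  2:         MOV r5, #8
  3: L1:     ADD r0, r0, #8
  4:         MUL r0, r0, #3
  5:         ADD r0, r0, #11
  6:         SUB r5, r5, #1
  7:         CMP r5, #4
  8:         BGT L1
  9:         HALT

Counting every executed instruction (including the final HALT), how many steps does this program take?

r0=9
r5=8
r0=9+8=17
r0=17*3=51
r0=51+11=62
r5=8-1=7
CMP r5, #4  (cmp 7,4)
BGT L1: taken
r0=62+8=70
r0=70*3=210
r0=210+11=221
r5=7-1=6
CMP r5, #4  (cmp 6,4)
BGT L1: taken
r0=221+8=229
r0=229*3=687
r0=687+11=698
r5=6-1=5
CMP r5, #4  (cmp 5,4)
BGT L1: taken
r0=698+8=706
r0=706*3=2118
r0=2118+11=2129
r5=5-1=4
CMP r5, #4  (cmp 4,4)
BGT L1: not taken
halt.
Total executed instructions: 27.

27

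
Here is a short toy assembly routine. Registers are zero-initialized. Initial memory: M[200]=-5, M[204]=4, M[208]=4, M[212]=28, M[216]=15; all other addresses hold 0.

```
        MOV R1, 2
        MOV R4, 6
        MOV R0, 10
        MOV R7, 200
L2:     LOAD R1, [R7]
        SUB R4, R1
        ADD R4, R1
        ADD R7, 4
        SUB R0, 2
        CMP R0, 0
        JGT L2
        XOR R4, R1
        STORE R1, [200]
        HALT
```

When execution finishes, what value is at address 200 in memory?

15

after MOV R1, 2: R1=2
after MOV R4, 6: R4=6
after MOV R0, 10: R0=10
after MOV R7, 200: R7=200
after LOAD R1, [R7]: R1=M[200]=-5
after SUB R4, R1: R4=6-(-5)=11
after ADD R4, R1: R4=11+(-5)=6
after ADD R7, 4: R7=200+4=204
after SUB R0, 2: R0=10-2=8
CMP R0, 0  (cmp 8,0)
JGT L2: taken
after LOAD R1, [R7]: R1=M[204]=4
after SUB R4, R1: R4=6-4=2
after ADD R4, R1: R4=2+4=6
after ADD R7, 4: R7=204+4=208
after SUB R0, 2: R0=8-2=6
CMP R0, 0  (cmp 6,0)
JGT L2: taken
after LOAD R1, [R7]: R1=M[208]=4
after SUB R4, R1: R4=6-4=2
after ADD R4, R1: R4=2+4=6
after ADD R7, 4: R7=208+4=212
after SUB R0, 2: R0=6-2=4
CMP R0, 0  (cmp 4,0)
JGT L2: taken
after LOAD R1, [R7]: R1=M[212]=28
after SUB R4, R1: R4=6-28=-22
after ADD R4, R1: R4=(-22)+28=6
after ADD R7, 4: R7=212+4=216
after SUB R0, 2: R0=4-2=2
CMP R0, 0  (cmp 2,0)
JGT L2: taken
after LOAD R1, [R7]: R1=M[216]=15
after SUB R4, R1: R4=6-15=-9
after ADD R4, R1: R4=(-9)+15=6
after ADD R7, 4: R7=216+4=220
after SUB R0, 2: R0=2-2=0
CMP R0, 0  (cmp 0,0)
JGT L2: not taken
after XOR R4, R1: R4=6^15=9
STORE R1, [200] → M[200]=15
halt.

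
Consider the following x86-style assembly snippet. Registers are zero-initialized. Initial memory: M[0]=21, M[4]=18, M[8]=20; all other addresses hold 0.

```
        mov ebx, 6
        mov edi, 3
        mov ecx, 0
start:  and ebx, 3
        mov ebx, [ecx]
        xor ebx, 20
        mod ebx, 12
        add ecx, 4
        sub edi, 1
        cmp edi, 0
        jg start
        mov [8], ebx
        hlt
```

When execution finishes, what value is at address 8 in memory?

after mov ebx, 6: ebx=6
after mov edi, 3: edi=3
after mov ecx, 0: ecx=0
after and ebx, 3: ebx=6&3=2
after mov ebx, [ecx]: ebx=M[0]=21
after xor ebx, 20: ebx=21^20=1
after mod ebx, 12: ebx=1%12=1
after add ecx, 4: ecx=0+4=4
after sub edi, 1: edi=3-1=2
cmp edi, 0  (cmp 2,0)
jg start: taken
after and ebx, 3: ebx=1&3=1
after mov ebx, [ecx]: ebx=M[4]=18
after xor ebx, 20: ebx=18^20=6
after mod ebx, 12: ebx=6%12=6
after add ecx, 4: ecx=4+4=8
after sub edi, 1: edi=2-1=1
cmp edi, 0  (cmp 1,0)
jg start: taken
after and ebx, 3: ebx=6&3=2
after mov ebx, [ecx]: ebx=M[8]=20
after xor ebx, 20: ebx=20^20=0
after mod ebx, 12: ebx=0%12=0
after add ecx, 4: ecx=8+4=12
after sub edi, 1: edi=1-1=0
cmp edi, 0  (cmp 0,0)
jg start: not taken
mov [8], ebx → M[8]=0
halt.

0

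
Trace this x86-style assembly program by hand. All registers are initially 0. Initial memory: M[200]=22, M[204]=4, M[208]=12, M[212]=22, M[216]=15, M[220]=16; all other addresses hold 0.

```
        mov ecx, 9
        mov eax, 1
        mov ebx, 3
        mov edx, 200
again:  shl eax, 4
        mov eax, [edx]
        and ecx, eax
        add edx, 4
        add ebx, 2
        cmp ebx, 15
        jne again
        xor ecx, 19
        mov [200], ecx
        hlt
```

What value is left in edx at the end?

224

mov ecx, 9 → ecx=9
mov eax, 1 → eax=1
mov ebx, 3 → ebx=3
mov edx, 200 → edx=200
shl eax, 4 → eax=1<<4=16
mov eax, [edx] → eax=M[200]=22
and ecx, eax → ecx=9&22=0
add edx, 4 → edx=200+4=204
add ebx, 2 → ebx=3+2=5
cmp ebx, 15  (cmp 5,15)
jne again: taken
shl eax, 4 → eax=22<<4=352
mov eax, [edx] → eax=M[204]=4
and ecx, eax → ecx=0&4=0
add edx, 4 → edx=204+4=208
add ebx, 2 → ebx=5+2=7
cmp ebx, 15  (cmp 7,15)
jne again: taken
shl eax, 4 → eax=4<<4=64
mov eax, [edx] → eax=M[208]=12
and ecx, eax → ecx=0&12=0
add edx, 4 → edx=208+4=212
add ebx, 2 → ebx=7+2=9
cmp ebx, 15  (cmp 9,15)
jne again: taken
shl eax, 4 → eax=12<<4=192
mov eax, [edx] → eax=M[212]=22
and ecx, eax → ecx=0&22=0
add edx, 4 → edx=212+4=216
add ebx, 2 → ebx=9+2=11
cmp ebx, 15  (cmp 11,15)
jne again: taken
shl eax, 4 → eax=22<<4=352
mov eax, [edx] → eax=M[216]=15
and ecx, eax → ecx=0&15=0
add edx, 4 → edx=216+4=220
add ebx, 2 → ebx=11+2=13
cmp ebx, 15  (cmp 13,15)
jne again: taken
shl eax, 4 → eax=15<<4=240
mov eax, [edx] → eax=M[220]=16
and ecx, eax → ecx=0&16=0
add edx, 4 → edx=220+4=224
add ebx, 2 → ebx=13+2=15
cmp ebx, 15  (cmp 15,15)
jne again: not taken
xor ecx, 19 → ecx=0^19=19
mov [200], ecx → M[200]=19
halt.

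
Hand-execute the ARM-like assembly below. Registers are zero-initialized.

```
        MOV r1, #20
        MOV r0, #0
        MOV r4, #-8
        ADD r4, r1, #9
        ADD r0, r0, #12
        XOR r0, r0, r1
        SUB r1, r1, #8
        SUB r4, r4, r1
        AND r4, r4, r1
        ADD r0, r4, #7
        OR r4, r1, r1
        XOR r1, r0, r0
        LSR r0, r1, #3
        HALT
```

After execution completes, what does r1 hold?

0

r1=20
r0=0
r4=-8
r4=20+9=29
r0=0+12=12
r0=12^20=24
r1=20-8=12
r4=29-12=17
r4=17&12=0
r0=0+7=7
r4=12|12=12
r1=7^7=0
r0=0>>3=0
halt.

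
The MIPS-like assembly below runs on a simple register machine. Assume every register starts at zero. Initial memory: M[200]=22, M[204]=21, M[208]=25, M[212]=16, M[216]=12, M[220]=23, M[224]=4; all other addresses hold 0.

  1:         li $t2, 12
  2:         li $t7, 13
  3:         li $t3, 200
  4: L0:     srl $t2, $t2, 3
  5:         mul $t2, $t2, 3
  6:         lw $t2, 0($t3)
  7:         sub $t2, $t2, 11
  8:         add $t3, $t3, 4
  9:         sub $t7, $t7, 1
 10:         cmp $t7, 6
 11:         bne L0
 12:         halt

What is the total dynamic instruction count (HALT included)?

60

li $t2, 12 → $t2=12
li $t7, 13 → $t7=13
li $t3, 200 → $t3=200
srl $t2, $t2, 3 → $t2=12>>3=1
mul $t2, $t2, 3 → $t2=1*3=3
lw $t2, 0($t3) → $t2=M[200]=22
sub $t2, $t2, 11 → $t2=22-11=11
add $t3, $t3, 4 → $t3=200+4=204
sub $t7, $t7, 1 → $t7=13-1=12
cmp $t7, 6  (cmp 12,6)
bne L0: taken
srl $t2, $t2, 3 → $t2=11>>3=1
mul $t2, $t2, 3 → $t2=1*3=3
lw $t2, 0($t3) → $t2=M[204]=21
sub $t2, $t2, 11 → $t2=21-11=10
add $t3, $t3, 4 → $t3=204+4=208
sub $t7, $t7, 1 → $t7=12-1=11
cmp $t7, 6  (cmp 11,6)
bne L0: taken
srl $t2, $t2, 3 → $t2=10>>3=1
mul $t2, $t2, 3 → $t2=1*3=3
lw $t2, 0($t3) → $t2=M[208]=25
sub $t2, $t2, 11 → $t2=25-11=14
add $t3, $t3, 4 → $t3=208+4=212
sub $t7, $t7, 1 → $t7=11-1=10
cmp $t7, 6  (cmp 10,6)
bne L0: taken
srl $t2, $t2, 3 → $t2=14>>3=1
mul $t2, $t2, 3 → $t2=1*3=3
lw $t2, 0($t3) → $t2=M[212]=16
sub $t2, $t2, 11 → $t2=16-11=5
add $t3, $t3, 4 → $t3=212+4=216
sub $t7, $t7, 1 → $t7=10-1=9
cmp $t7, 6  (cmp 9,6)
bne L0: taken
srl $t2, $t2, 3 → $t2=5>>3=0
mul $t2, $t2, 3 → $t2=0*3=0
lw $t2, 0($t3) → $t2=M[216]=12
sub $t2, $t2, 11 → $t2=12-11=1
add $t3, $t3, 4 → $t3=216+4=220
sub $t7, $t7, 1 → $t7=9-1=8
cmp $t7, 6  (cmp 8,6)
bne L0: taken
srl $t2, $t2, 3 → $t2=1>>3=0
mul $t2, $t2, 3 → $t2=0*3=0
lw $t2, 0($t3) → $t2=M[220]=23
sub $t2, $t2, 11 → $t2=23-11=12
add $t3, $t3, 4 → $t3=220+4=224
sub $t7, $t7, 1 → $t7=8-1=7
cmp $t7, 6  (cmp 7,6)
bne L0: taken
srl $t2, $t2, 3 → $t2=12>>3=1
mul $t2, $t2, 3 → $t2=1*3=3
lw $t2, 0($t3) → $t2=M[224]=4
sub $t2, $t2, 11 → $t2=4-11=-7
add $t3, $t3, 4 → $t3=224+4=228
sub $t7, $t7, 1 → $t7=7-1=6
cmp $t7, 6  (cmp 6,6)
bne L0: not taken
halt.
Total executed instructions: 60.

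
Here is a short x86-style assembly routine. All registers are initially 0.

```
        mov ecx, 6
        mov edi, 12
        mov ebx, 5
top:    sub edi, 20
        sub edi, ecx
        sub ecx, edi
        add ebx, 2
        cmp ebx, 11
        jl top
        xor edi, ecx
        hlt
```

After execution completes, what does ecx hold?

ecx=6
edi=12
ebx=5
edi=12-20=-8
edi=(-8)-6=-14
ecx=6-(-14)=20
ebx=5+2=7
cmp ebx, 11  (cmp 7,11)
jl top: taken
edi=(-14)-20=-34
edi=(-34)-20=-54
ecx=20-(-54)=74
ebx=7+2=9
cmp ebx, 11  (cmp 9,11)
jl top: taken
edi=(-54)-20=-74
edi=(-74)-74=-148
ecx=74-(-148)=222
ebx=9+2=11
cmp ebx, 11  (cmp 11,11)
jl top: not taken
edi=(-148)^222=-78
halt.

222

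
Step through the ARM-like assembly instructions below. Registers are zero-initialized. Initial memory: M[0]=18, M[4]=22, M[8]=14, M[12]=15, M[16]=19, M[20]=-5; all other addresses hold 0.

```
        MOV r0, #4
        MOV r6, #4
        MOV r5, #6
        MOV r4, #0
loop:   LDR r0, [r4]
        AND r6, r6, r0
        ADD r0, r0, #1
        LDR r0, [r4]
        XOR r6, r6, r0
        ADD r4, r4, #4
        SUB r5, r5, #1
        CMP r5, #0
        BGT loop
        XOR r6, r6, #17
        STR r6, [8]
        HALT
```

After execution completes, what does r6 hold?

-8

MOV r0, #4 → r0=4
MOV r6, #4 → r6=4
MOV r5, #6 → r5=6
MOV r4, #0 → r4=0
LDR r0, [r4] → r0=M[0]=18
AND r6, r6, r0 → r6=4&18=0
ADD r0, r0, #1 → r0=18+1=19
LDR r0, [r4] → r0=M[0]=18
XOR r6, r6, r0 → r6=0^18=18
ADD r4, r4, #4 → r4=0+4=4
SUB r5, r5, #1 → r5=6-1=5
CMP r5, #0  (cmp 5,0)
BGT loop: taken
LDR r0, [r4] → r0=M[4]=22
AND r6, r6, r0 → r6=18&22=18
ADD r0, r0, #1 → r0=22+1=23
LDR r0, [r4] → r0=M[4]=22
XOR r6, r6, r0 → r6=18^22=4
ADD r4, r4, #4 → r4=4+4=8
SUB r5, r5, #1 → r5=5-1=4
CMP r5, #0  (cmp 4,0)
BGT loop: taken
LDR r0, [r4] → r0=M[8]=14
AND r6, r6, r0 → r6=4&14=4
ADD r0, r0, #1 → r0=14+1=15
LDR r0, [r4] → r0=M[8]=14
XOR r6, r6, r0 → r6=4^14=10
ADD r4, r4, #4 → r4=8+4=12
SUB r5, r5, #1 → r5=4-1=3
CMP r5, #0  (cmp 3,0)
BGT loop: taken
LDR r0, [r4] → r0=M[12]=15
AND r6, r6, r0 → r6=10&15=10
ADD r0, r0, #1 → r0=15+1=16
LDR r0, [r4] → r0=M[12]=15
XOR r6, r6, r0 → r6=10^15=5
ADD r4, r4, #4 → r4=12+4=16
SUB r5, r5, #1 → r5=3-1=2
CMP r5, #0  (cmp 2,0)
BGT loop: taken
LDR r0, [r4] → r0=M[16]=19
AND r6, r6, r0 → r6=5&19=1
ADD r0, r0, #1 → r0=19+1=20
LDR r0, [r4] → r0=M[16]=19
XOR r6, r6, r0 → r6=1^19=18
ADD r4, r4, #4 → r4=16+4=20
SUB r5, r5, #1 → r5=2-1=1
CMP r5, #0  (cmp 1,0)
BGT loop: taken
LDR r0, [r4] → r0=M[20]=-5
AND r6, r6, r0 → r6=18&(-5)=18
ADD r0, r0, #1 → r0=(-5)+1=-4
LDR r0, [r4] → r0=M[20]=-5
XOR r6, r6, r0 → r6=18^(-5)=-23
ADD r4, r4, #4 → r4=20+4=24
SUB r5, r5, #1 → r5=1-1=0
CMP r5, #0  (cmp 0,0)
BGT loop: not taken
XOR r6, r6, #17 → r6=(-23)^17=-8
STR r6, [8] → M[8]=-8
halt.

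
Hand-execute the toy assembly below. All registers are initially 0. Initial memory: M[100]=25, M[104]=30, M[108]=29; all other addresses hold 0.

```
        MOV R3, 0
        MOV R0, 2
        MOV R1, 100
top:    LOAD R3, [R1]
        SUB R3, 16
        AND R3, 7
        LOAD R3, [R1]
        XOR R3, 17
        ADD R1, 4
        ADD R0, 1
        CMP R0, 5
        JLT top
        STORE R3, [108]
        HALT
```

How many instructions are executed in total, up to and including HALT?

32

R3=0
R0=2
R1=100
R3=M[100]=25
R3=25-16=9
R3=9&7=1
R3=M[100]=25
R3=25^17=8
R1=100+4=104
R0=2+1=3
CMP R0, 5  (cmp 3,5)
JLT top: taken
R3=M[104]=30
R3=30-16=14
R3=14&7=6
R3=M[104]=30
R3=30^17=15
R1=104+4=108
R0=3+1=4
CMP R0, 5  (cmp 4,5)
JLT top: taken
R3=M[108]=29
R3=29-16=13
R3=13&7=5
R3=M[108]=29
R3=29^17=12
R1=108+4=112
R0=4+1=5
CMP R0, 5  (cmp 5,5)
JLT top: not taken
STORE R3, [108] → M[108]=12
halt.
Total executed instructions: 32.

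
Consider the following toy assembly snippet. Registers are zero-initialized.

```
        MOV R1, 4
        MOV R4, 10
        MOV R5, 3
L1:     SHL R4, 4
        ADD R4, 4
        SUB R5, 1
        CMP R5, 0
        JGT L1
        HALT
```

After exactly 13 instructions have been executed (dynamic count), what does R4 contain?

R1=4
R4=10
R5=3
R4=10<<4=160
R4=160+4=164
R5=3-1=2
CMP R5, 0  (cmp 2,0)
JGT L1: taken
R4=164<<4=2624
R4=2624+4=2628
R5=2-1=1
CMP R5, 0  (cmp 1,0)
JGT L1: taken
After step 13: R4 = 2628.

2628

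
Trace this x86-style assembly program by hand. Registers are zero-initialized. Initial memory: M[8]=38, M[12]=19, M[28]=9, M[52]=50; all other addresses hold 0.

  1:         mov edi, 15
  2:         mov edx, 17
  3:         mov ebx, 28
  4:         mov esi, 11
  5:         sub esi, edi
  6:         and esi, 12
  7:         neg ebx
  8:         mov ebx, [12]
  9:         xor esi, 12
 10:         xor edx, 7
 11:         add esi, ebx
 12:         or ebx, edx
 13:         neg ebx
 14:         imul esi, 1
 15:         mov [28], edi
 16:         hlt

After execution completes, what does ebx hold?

after mov edi, 15: edi=15
after mov edx, 17: edx=17
after mov ebx, 28: ebx=28
after mov esi, 11: esi=11
after sub esi, edi: esi=11-15=-4
after and esi, 12: esi=(-4)&12=12
after neg ebx: ebx=-(28)=-28
after mov ebx, [12]: ebx=M[12]=19
after xor esi, 12: esi=12^12=0
after xor edx, 7: edx=17^7=22
after add esi, ebx: esi=0+19=19
after or ebx, edx: ebx=19|22=23
after neg ebx: ebx=-(23)=-23
after imul esi, 1: esi=19*1=19
mov [28], edi → M[28]=15
halt.

-23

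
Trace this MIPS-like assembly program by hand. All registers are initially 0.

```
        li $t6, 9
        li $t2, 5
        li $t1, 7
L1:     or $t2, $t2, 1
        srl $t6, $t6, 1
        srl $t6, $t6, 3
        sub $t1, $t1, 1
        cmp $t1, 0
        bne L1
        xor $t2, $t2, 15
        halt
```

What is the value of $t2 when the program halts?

10

after li $t6, 9: $t6=9
after li $t2, 5: $t2=5
after li $t1, 7: $t1=7
after or $t2, $t2, 1: $t2=5|1=5
after srl $t6, $t6, 1: $t6=9>>1=4
after srl $t6, $t6, 3: $t6=4>>3=0
after sub $t1, $t1, 1: $t1=7-1=6
cmp $t1, 0  (cmp 6,0)
bne L1: taken
after or $t2, $t2, 1: $t2=5|1=5
after srl $t6, $t6, 1: $t6=0>>1=0
after srl $t6, $t6, 3: $t6=0>>3=0
after sub $t1, $t1, 1: $t1=6-1=5
cmp $t1, 0  (cmp 5,0)
bne L1: taken
after or $t2, $t2, 1: $t2=5|1=5
after srl $t6, $t6, 1: $t6=0>>1=0
after srl $t6, $t6, 3: $t6=0>>3=0
after sub $t1, $t1, 1: $t1=5-1=4
cmp $t1, 0  (cmp 4,0)
bne L1: taken
after or $t2, $t2, 1: $t2=5|1=5
after srl $t6, $t6, 1: $t6=0>>1=0
after srl $t6, $t6, 3: $t6=0>>3=0
after sub $t1, $t1, 1: $t1=4-1=3
cmp $t1, 0  (cmp 3,0)
bne L1: taken
after or $t2, $t2, 1: $t2=5|1=5
after srl $t6, $t6, 1: $t6=0>>1=0
after srl $t6, $t6, 3: $t6=0>>3=0
after sub $t1, $t1, 1: $t1=3-1=2
cmp $t1, 0  (cmp 2,0)
bne L1: taken
after or $t2, $t2, 1: $t2=5|1=5
after srl $t6, $t6, 1: $t6=0>>1=0
after srl $t6, $t6, 3: $t6=0>>3=0
after sub $t1, $t1, 1: $t1=2-1=1
cmp $t1, 0  (cmp 1,0)
bne L1: taken
after or $t2, $t2, 1: $t2=5|1=5
after srl $t6, $t6, 1: $t6=0>>1=0
after srl $t6, $t6, 3: $t6=0>>3=0
after sub $t1, $t1, 1: $t1=1-1=0
cmp $t1, 0  (cmp 0,0)
bne L1: not taken
after xor $t2, $t2, 15: $t2=5^15=10
halt.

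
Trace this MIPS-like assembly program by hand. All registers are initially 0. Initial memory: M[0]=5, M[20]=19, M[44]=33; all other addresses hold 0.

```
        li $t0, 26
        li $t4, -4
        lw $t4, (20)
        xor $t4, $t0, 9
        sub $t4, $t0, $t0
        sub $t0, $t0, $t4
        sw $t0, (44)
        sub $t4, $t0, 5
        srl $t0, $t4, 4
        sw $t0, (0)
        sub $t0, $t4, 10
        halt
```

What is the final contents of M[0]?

li $t0, 26 → $t0=26
li $t4, -4 → $t4=-4
lw $t4, (20) → $t4=M[20]=19
xor $t4, $t0, 9 → $t4=26^9=19
sub $t4, $t0, $t0 → $t4=26-26=0
sub $t0, $t0, $t4 → $t0=26-0=26
sw $t0, (44) → M[44]=26
sub $t4, $t0, 5 → $t4=26-5=21
srl $t0, $t4, 4 → $t0=21>>4=1
sw $t0, (0) → M[0]=1
sub $t0, $t4, 10 → $t0=21-10=11
halt.

1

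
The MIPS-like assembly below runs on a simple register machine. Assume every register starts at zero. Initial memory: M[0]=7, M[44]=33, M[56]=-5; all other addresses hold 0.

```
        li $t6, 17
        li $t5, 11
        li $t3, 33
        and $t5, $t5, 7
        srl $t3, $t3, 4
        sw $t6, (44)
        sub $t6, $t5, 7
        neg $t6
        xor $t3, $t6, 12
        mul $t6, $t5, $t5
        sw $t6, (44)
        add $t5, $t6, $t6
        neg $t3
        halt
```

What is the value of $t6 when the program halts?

9

$t6=17
$t5=11
$t3=33
$t5=11&7=3
$t3=33>>4=2
sw $t6, (44) → M[44]=17
$t6=3-7=-4
$t6=-(-4)=4
$t3=4^12=8
$t6=3*3=9
sw $t6, (44) → M[44]=9
$t5=9+9=18
$t3=-(8)=-8
halt.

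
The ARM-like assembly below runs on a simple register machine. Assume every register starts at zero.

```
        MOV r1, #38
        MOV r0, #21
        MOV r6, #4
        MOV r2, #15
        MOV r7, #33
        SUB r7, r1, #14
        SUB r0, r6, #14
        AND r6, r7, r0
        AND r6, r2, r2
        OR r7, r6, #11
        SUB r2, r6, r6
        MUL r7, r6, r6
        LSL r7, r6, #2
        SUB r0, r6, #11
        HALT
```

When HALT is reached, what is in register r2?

MOV r1, #38 → r1=38
MOV r0, #21 → r0=21
MOV r6, #4 → r6=4
MOV r2, #15 → r2=15
MOV r7, #33 → r7=33
SUB r7, r1, #14 → r7=38-14=24
SUB r0, r6, #14 → r0=4-14=-10
AND r6, r7, r0 → r6=24&(-10)=16
AND r6, r2, r2 → r6=15&15=15
OR r7, r6, #11 → r7=15|11=15
SUB r2, r6, r6 → r2=15-15=0
MUL r7, r6, r6 → r7=15*15=225
LSL r7, r6, #2 → r7=15<<2=60
SUB r0, r6, #11 → r0=15-11=4
halt.

0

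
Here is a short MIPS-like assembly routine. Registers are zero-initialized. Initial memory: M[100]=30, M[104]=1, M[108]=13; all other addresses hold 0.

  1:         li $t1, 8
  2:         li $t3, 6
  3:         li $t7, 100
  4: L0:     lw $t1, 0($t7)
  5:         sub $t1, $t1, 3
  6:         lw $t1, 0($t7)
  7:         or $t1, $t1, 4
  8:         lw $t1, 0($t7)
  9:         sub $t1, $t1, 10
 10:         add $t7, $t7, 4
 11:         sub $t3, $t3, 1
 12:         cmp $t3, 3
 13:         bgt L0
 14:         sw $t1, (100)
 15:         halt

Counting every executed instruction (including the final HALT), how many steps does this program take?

after li $t1, 8: $t1=8
after li $t3, 6: $t3=6
after li $t7, 100: $t7=100
after lw $t1, 0($t7): $t1=M[100]=30
after sub $t1, $t1, 3: $t1=30-3=27
after lw $t1, 0($t7): $t1=M[100]=30
after or $t1, $t1, 4: $t1=30|4=30
after lw $t1, 0($t7): $t1=M[100]=30
after sub $t1, $t1, 10: $t1=30-10=20
after add $t7, $t7, 4: $t7=100+4=104
after sub $t3, $t3, 1: $t3=6-1=5
cmp $t3, 3  (cmp 5,3)
bgt L0: taken
after lw $t1, 0($t7): $t1=M[104]=1
after sub $t1, $t1, 3: $t1=1-3=-2
after lw $t1, 0($t7): $t1=M[104]=1
after or $t1, $t1, 4: $t1=1|4=5
after lw $t1, 0($t7): $t1=M[104]=1
after sub $t1, $t1, 10: $t1=1-10=-9
after add $t7, $t7, 4: $t7=104+4=108
after sub $t3, $t3, 1: $t3=5-1=4
cmp $t3, 3  (cmp 4,3)
bgt L0: taken
after lw $t1, 0($t7): $t1=M[108]=13
after sub $t1, $t1, 3: $t1=13-3=10
after lw $t1, 0($t7): $t1=M[108]=13
after or $t1, $t1, 4: $t1=13|4=13
after lw $t1, 0($t7): $t1=M[108]=13
after sub $t1, $t1, 10: $t1=13-10=3
after add $t7, $t7, 4: $t7=108+4=112
after sub $t3, $t3, 1: $t3=4-1=3
cmp $t3, 3  (cmp 3,3)
bgt L0: not taken
sw $t1, (100) → M[100]=3
halt.
Total executed instructions: 35.

35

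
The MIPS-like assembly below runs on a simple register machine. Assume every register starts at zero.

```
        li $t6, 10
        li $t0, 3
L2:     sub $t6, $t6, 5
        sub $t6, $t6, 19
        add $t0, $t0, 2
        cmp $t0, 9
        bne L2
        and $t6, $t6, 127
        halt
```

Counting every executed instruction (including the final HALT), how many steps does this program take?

li $t6, 10 → $t6=10
li $t0, 3 → $t0=3
sub $t6, $t6, 5 → $t6=10-5=5
sub $t6, $t6, 19 → $t6=5-19=-14
add $t0, $t0, 2 → $t0=3+2=5
cmp $t0, 9  (cmp 5,9)
bne L2: taken
sub $t6, $t6, 5 → $t6=(-14)-5=-19
sub $t6, $t6, 19 → $t6=(-19)-19=-38
add $t0, $t0, 2 → $t0=5+2=7
cmp $t0, 9  (cmp 7,9)
bne L2: taken
sub $t6, $t6, 5 → $t6=(-38)-5=-43
sub $t6, $t6, 19 → $t6=(-43)-19=-62
add $t0, $t0, 2 → $t0=7+2=9
cmp $t0, 9  (cmp 9,9)
bne L2: not taken
and $t6, $t6, 127 → $t6=(-62)&127=66
halt.
Total executed instructions: 19.

19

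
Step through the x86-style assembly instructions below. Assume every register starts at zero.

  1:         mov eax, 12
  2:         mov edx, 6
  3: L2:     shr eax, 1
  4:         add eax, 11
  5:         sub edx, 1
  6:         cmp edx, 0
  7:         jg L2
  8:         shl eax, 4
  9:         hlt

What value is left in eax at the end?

336

eax=12
edx=6
eax=12>>1=6
eax=6+11=17
edx=6-1=5
cmp edx, 0  (cmp 5,0)
jg L2: taken
eax=17>>1=8
eax=8+11=19
edx=5-1=4
cmp edx, 0  (cmp 4,0)
jg L2: taken
eax=19>>1=9
eax=9+11=20
edx=4-1=3
cmp edx, 0  (cmp 3,0)
jg L2: taken
eax=20>>1=10
eax=10+11=21
edx=3-1=2
cmp edx, 0  (cmp 2,0)
jg L2: taken
eax=21>>1=10
eax=10+11=21
edx=2-1=1
cmp edx, 0  (cmp 1,0)
jg L2: taken
eax=21>>1=10
eax=10+11=21
edx=1-1=0
cmp edx, 0  (cmp 0,0)
jg L2: not taken
eax=21<<4=336
halt.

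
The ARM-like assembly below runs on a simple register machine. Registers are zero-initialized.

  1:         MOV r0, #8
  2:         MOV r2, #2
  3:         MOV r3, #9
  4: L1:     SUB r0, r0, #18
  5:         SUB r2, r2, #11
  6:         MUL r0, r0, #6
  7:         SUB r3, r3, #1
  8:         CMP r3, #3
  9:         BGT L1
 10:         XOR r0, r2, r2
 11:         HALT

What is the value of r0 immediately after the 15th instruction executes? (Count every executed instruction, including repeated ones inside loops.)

-468

MOV r0, #8 → r0=8
MOV r2, #2 → r2=2
MOV r3, #9 → r3=9
SUB r0, r0, #18 → r0=8-18=-10
SUB r2, r2, #11 → r2=2-11=-9
MUL r0, r0, #6 → r0=(-10)*6=-60
SUB r3, r3, #1 → r3=9-1=8
CMP r3, #3  (cmp 8,3)
BGT L1: taken
SUB r0, r0, #18 → r0=(-60)-18=-78
SUB r2, r2, #11 → r2=(-9)-11=-20
MUL r0, r0, #6 → r0=(-78)*6=-468
SUB r3, r3, #1 → r3=8-1=7
CMP r3, #3  (cmp 7,3)
BGT L1: taken
After step 15: r0 = -468.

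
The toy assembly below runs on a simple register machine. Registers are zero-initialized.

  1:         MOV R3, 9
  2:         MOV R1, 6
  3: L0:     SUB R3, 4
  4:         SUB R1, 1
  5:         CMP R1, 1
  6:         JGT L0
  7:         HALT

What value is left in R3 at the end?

-11

MOV R3, 9 → R3=9
MOV R1, 6 → R1=6
SUB R3, 4 → R3=9-4=5
SUB R1, 1 → R1=6-1=5
CMP R1, 1  (cmp 5,1)
JGT L0: taken
SUB R3, 4 → R3=5-4=1
SUB R1, 1 → R1=5-1=4
CMP R1, 1  (cmp 4,1)
JGT L0: taken
SUB R3, 4 → R3=1-4=-3
SUB R1, 1 → R1=4-1=3
CMP R1, 1  (cmp 3,1)
JGT L0: taken
SUB R3, 4 → R3=(-3)-4=-7
SUB R1, 1 → R1=3-1=2
CMP R1, 1  (cmp 2,1)
JGT L0: taken
SUB R3, 4 → R3=(-7)-4=-11
SUB R1, 1 → R1=2-1=1
CMP R1, 1  (cmp 1,1)
JGT L0: not taken
halt.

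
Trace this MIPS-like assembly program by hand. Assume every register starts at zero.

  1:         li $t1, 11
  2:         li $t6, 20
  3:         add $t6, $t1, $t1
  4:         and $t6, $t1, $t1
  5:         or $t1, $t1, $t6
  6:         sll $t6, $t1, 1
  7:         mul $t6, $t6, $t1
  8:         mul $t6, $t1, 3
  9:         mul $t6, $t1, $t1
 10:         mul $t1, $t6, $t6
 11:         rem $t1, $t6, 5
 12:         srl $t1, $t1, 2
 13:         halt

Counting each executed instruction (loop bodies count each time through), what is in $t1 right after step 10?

after li $t1, 11: $t1=11
after li $t6, 20: $t6=20
after add $t6, $t1, $t1: $t6=11+11=22
after and $t6, $t1, $t1: $t6=11&11=11
after or $t1, $t1, $t6: $t1=11|11=11
after sll $t6, $t1, 1: $t6=11<<1=22
after mul $t6, $t6, $t1: $t6=22*11=242
after mul $t6, $t1, 3: $t6=11*3=33
after mul $t6, $t1, $t1: $t6=11*11=121
after mul $t1, $t6, $t6: $t1=121*121=14641
After step 10: $t1 = 14641.

14641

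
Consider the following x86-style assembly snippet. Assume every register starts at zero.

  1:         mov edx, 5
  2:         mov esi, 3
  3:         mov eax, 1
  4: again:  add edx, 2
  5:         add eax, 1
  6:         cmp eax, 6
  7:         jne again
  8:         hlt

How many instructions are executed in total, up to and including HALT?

24

after mov edx, 5: edx=5
after mov esi, 3: esi=3
after mov eax, 1: eax=1
after add edx, 2: edx=5+2=7
after add eax, 1: eax=1+1=2
cmp eax, 6  (cmp 2,6)
jne again: taken
after add edx, 2: edx=7+2=9
after add eax, 1: eax=2+1=3
cmp eax, 6  (cmp 3,6)
jne again: taken
after add edx, 2: edx=9+2=11
after add eax, 1: eax=3+1=4
cmp eax, 6  (cmp 4,6)
jne again: taken
after add edx, 2: edx=11+2=13
after add eax, 1: eax=4+1=5
cmp eax, 6  (cmp 5,6)
jne again: taken
after add edx, 2: edx=13+2=15
after add eax, 1: eax=5+1=6
cmp eax, 6  (cmp 6,6)
jne again: not taken
halt.
Total executed instructions: 24.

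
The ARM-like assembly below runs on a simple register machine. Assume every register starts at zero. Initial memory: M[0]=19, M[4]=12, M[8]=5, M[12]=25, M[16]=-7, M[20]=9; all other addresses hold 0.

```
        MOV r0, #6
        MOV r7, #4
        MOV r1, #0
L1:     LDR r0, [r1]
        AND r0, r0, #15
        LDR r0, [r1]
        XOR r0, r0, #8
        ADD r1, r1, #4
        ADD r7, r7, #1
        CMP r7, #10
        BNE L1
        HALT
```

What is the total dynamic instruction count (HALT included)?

52

MOV r0, #6 → r0=6
MOV r7, #4 → r7=4
MOV r1, #0 → r1=0
LDR r0, [r1] → r0=M[0]=19
AND r0, r0, #15 → r0=19&15=3
LDR r0, [r1] → r0=M[0]=19
XOR r0, r0, #8 → r0=19^8=27
ADD r1, r1, #4 → r1=0+4=4
ADD r7, r7, #1 → r7=4+1=5
CMP r7, #10  (cmp 5,10)
BNE L1: taken
LDR r0, [r1] → r0=M[4]=12
AND r0, r0, #15 → r0=12&15=12
LDR r0, [r1] → r0=M[4]=12
XOR r0, r0, #8 → r0=12^8=4
ADD r1, r1, #4 → r1=4+4=8
ADD r7, r7, #1 → r7=5+1=6
CMP r7, #10  (cmp 6,10)
BNE L1: taken
LDR r0, [r1] → r0=M[8]=5
AND r0, r0, #15 → r0=5&15=5
LDR r0, [r1] → r0=M[8]=5
XOR r0, r0, #8 → r0=5^8=13
ADD r1, r1, #4 → r1=8+4=12
ADD r7, r7, #1 → r7=6+1=7
CMP r7, #10  (cmp 7,10)
BNE L1: taken
LDR r0, [r1] → r0=M[12]=25
AND r0, r0, #15 → r0=25&15=9
LDR r0, [r1] → r0=M[12]=25
XOR r0, r0, #8 → r0=25^8=17
ADD r1, r1, #4 → r1=12+4=16
ADD r7, r7, #1 → r7=7+1=8
CMP r7, #10  (cmp 8,10)
BNE L1: taken
LDR r0, [r1] → r0=M[16]=-7
AND r0, r0, #15 → r0=(-7)&15=9
LDR r0, [r1] → r0=M[16]=-7
XOR r0, r0, #8 → r0=(-7)^8=-15
ADD r1, r1, #4 → r1=16+4=20
ADD r7, r7, #1 → r7=8+1=9
CMP r7, #10  (cmp 9,10)
BNE L1: taken
LDR r0, [r1] → r0=M[20]=9
AND r0, r0, #15 → r0=9&15=9
LDR r0, [r1] → r0=M[20]=9
XOR r0, r0, #8 → r0=9^8=1
ADD r1, r1, #4 → r1=20+4=24
ADD r7, r7, #1 → r7=9+1=10
CMP r7, #10  (cmp 10,10)
BNE L1: not taken
halt.
Total executed instructions: 52.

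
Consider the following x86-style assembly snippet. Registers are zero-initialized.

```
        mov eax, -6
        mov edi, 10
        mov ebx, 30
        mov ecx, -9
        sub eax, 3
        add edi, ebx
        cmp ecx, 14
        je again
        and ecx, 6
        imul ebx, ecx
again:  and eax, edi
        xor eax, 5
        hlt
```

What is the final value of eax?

eax=-6
edi=10
ebx=30
ecx=-9
eax=(-6)-3=-9
edi=10+30=40
cmp ecx, 14  (cmp -9,14)
je again: not taken
ecx=(-9)&6=6
ebx=30*6=180
eax=(-9)&40=32
eax=32^5=37
halt.

37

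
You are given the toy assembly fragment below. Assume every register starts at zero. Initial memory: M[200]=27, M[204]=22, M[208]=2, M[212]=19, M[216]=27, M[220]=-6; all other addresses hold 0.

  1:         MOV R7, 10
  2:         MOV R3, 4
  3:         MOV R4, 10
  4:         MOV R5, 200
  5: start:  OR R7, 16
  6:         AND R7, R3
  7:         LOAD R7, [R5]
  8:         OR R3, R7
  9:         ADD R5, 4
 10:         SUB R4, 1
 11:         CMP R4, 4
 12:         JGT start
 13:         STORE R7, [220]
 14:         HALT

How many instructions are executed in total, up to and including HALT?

after MOV R7, 10: R7=10
after MOV R3, 4: R3=4
after MOV R4, 10: R4=10
after MOV R5, 200: R5=200
after OR R7, 16: R7=10|16=26
after AND R7, R3: R7=26&4=0
after LOAD R7, [R5]: R7=M[200]=27
after OR R3, R7: R3=4|27=31
after ADD R5, 4: R5=200+4=204
after SUB R4, 1: R4=10-1=9
CMP R4, 4  (cmp 9,4)
JGT start: taken
after OR R7, 16: R7=27|16=27
after AND R7, R3: R7=27&31=27
after LOAD R7, [R5]: R7=M[204]=22
after OR R3, R7: R3=31|22=31
after ADD R5, 4: R5=204+4=208
after SUB R4, 1: R4=9-1=8
CMP R4, 4  (cmp 8,4)
JGT start: taken
after OR R7, 16: R7=22|16=22
after AND R7, R3: R7=22&31=22
after LOAD R7, [R5]: R7=M[208]=2
after OR R3, R7: R3=31|2=31
after ADD R5, 4: R5=208+4=212
after SUB R4, 1: R4=8-1=7
CMP R4, 4  (cmp 7,4)
JGT start: taken
after OR R7, 16: R7=2|16=18
after AND R7, R3: R7=18&31=18
after LOAD R7, [R5]: R7=M[212]=19
after OR R3, R7: R3=31|19=31
after ADD R5, 4: R5=212+4=216
after SUB R4, 1: R4=7-1=6
CMP R4, 4  (cmp 6,4)
JGT start: taken
after OR R7, 16: R7=19|16=19
after AND R7, R3: R7=19&31=19
after LOAD R7, [R5]: R7=M[216]=27
after OR R3, R7: R3=31|27=31
after ADD R5, 4: R5=216+4=220
after SUB R4, 1: R4=6-1=5
CMP R4, 4  (cmp 5,4)
JGT start: taken
after OR R7, 16: R7=27|16=27
after AND R7, R3: R7=27&31=27
after LOAD R7, [R5]: R7=M[220]=-6
after OR R3, R7: R3=31|(-6)=-1
after ADD R5, 4: R5=220+4=224
after SUB R4, 1: R4=5-1=4
CMP R4, 4  (cmp 4,4)
JGT start: not taken
STORE R7, [220] → M[220]=-6
halt.
Total executed instructions: 54.

54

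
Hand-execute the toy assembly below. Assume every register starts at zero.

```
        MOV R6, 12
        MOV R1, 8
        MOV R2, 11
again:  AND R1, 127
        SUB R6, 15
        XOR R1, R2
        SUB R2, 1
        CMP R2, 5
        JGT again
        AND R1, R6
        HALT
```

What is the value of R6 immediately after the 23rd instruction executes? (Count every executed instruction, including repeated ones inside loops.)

after MOV R6, 12: R6=12
after MOV R1, 8: R1=8
after MOV R2, 11: R2=11
after AND R1, 127: R1=8&127=8
after SUB R6, 15: R6=12-15=-3
after XOR R1, R2: R1=8^11=3
after SUB R2, 1: R2=11-1=10
CMP R2, 5  (cmp 10,5)
JGT again: taken
after AND R1, 127: R1=3&127=3
after SUB R6, 15: R6=(-3)-15=-18
after XOR R1, R2: R1=3^10=9
after SUB R2, 1: R2=10-1=9
CMP R2, 5  (cmp 9,5)
JGT again: taken
after AND R1, 127: R1=9&127=9
after SUB R6, 15: R6=(-18)-15=-33
after XOR R1, R2: R1=9^9=0
after SUB R2, 1: R2=9-1=8
CMP R2, 5  (cmp 8,5)
JGT again: taken
after AND R1, 127: R1=0&127=0
after SUB R6, 15: R6=(-33)-15=-48
After step 23: R6 = -48.

-48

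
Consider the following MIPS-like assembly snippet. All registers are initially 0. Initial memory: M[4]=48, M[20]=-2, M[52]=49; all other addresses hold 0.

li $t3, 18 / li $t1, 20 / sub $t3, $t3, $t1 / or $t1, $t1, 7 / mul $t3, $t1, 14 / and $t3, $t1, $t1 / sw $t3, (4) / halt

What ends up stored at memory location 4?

23

after li $t3, 18: $t3=18
after li $t1, 20: $t1=20
after sub $t3, $t3, $t1: $t3=18-20=-2
after or $t1, $t1, 7: $t1=20|7=23
after mul $t3, $t1, 14: $t3=23*14=322
after and $t3, $t1, $t1: $t3=23&23=23
sw $t3, (4) → M[4]=23
halt.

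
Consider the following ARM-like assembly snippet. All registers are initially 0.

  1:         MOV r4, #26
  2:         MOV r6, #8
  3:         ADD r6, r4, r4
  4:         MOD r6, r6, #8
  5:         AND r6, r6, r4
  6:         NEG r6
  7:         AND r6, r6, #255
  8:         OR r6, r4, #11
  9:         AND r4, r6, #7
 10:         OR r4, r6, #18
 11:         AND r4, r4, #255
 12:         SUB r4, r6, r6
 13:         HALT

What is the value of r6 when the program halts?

27

after MOV r4, #26: r4=26
after MOV r6, #8: r6=8
after ADD r6, r4, r4: r6=26+26=52
after MOD r6, r6, #8: r6=52%8=4
after AND r6, r6, r4: r6=4&26=0
after NEG r6: r6=-(0)=0
after AND r6, r6, #255: r6=0&255=0
after OR r6, r4, #11: r6=26|11=27
after AND r4, r6, #7: r4=27&7=3
after OR r4, r6, #18: r4=27|18=27
after AND r4, r4, #255: r4=27&255=27
after SUB r4, r6, r6: r4=27-27=0
halt.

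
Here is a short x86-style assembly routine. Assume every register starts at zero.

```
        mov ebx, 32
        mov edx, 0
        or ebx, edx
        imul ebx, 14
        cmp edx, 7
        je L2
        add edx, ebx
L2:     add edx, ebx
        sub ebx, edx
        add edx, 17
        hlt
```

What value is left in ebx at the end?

ebx=32
edx=0
ebx=32|0=32
ebx=32*14=448
cmp edx, 7  (cmp 0,7)
je L2: not taken
edx=0+448=448
edx=448+448=896
ebx=448-896=-448
edx=896+17=913
halt.

-448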